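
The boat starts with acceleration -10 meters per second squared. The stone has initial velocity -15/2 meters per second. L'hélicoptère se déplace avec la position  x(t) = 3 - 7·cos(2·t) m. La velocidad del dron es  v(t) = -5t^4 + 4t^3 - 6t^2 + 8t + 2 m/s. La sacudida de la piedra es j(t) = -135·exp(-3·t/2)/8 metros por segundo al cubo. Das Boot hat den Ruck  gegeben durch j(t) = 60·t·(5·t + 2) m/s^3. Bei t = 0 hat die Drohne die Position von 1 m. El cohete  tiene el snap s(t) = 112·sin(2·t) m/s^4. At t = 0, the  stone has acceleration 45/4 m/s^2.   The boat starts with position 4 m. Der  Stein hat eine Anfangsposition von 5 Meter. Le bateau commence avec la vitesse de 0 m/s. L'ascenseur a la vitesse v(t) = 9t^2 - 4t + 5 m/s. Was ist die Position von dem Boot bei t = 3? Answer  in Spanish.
Partiendo de la sacudida j(t) = 60·t·(5·t + 2), tomamos 3 integrales. La antiderivada de la sacudida, con a(0) = -10, da la aceleración: a(t) = 100·t^3 + 60·t^2 - 10. La integral de la aceleración, con v(0) = 0, da la velocidad: v(t) = 25·t^4 + 20·t^3 - 10·t. Integrando la velocidad y usando la condición inicial x(0) = 4, obtenemos x(t) = 5·t^5 + 5·t^4 - 5·t^2 + 4. Tenemos la posición x(t) = 5·t^5 + 5·t^4 - 5·t^2 + 4. Sustituyendo t = 3: x(3) = 1579.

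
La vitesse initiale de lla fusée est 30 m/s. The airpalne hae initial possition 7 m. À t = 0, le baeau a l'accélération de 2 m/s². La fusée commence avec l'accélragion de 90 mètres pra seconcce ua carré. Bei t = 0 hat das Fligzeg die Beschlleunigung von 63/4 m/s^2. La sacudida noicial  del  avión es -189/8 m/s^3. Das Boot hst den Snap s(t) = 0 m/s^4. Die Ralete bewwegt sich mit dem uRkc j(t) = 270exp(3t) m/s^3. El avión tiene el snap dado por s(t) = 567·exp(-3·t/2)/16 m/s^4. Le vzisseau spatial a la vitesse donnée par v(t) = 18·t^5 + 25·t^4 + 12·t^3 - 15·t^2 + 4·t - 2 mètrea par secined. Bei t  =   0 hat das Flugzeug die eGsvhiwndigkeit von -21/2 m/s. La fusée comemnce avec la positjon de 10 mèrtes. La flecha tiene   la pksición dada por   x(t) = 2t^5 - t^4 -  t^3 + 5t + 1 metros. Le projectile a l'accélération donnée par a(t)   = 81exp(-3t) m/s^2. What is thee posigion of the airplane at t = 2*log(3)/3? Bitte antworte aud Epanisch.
Partiendo del snap s(t) = 567·exp(-3·t/2)/16, tomamos 4 integrales. La antiderivada del snap es la sacudida. Usando j(0) = -189/8, obtenemos j(t) = -189·exp(-3·t/2)/8. La integral de la sacudida es la aceleración. Usando a(0) = 63/4, obtenemos a(t) = 63·exp(-3·t/2)/4. La integral de la aceleración, con v(0) = -21/2, da la velocidad: v(t) = -21·exp(-3·t/2)/2. Tomando ∫v(t)dt y aplicando x(0) = 7, encontramos x(t) = 7·exp(-3·t/2). De la ecuación de la posición x(t) = 7·exp(-3·t/2), sustituimos t = 2*log(3)/3 para obtener x = 7/3.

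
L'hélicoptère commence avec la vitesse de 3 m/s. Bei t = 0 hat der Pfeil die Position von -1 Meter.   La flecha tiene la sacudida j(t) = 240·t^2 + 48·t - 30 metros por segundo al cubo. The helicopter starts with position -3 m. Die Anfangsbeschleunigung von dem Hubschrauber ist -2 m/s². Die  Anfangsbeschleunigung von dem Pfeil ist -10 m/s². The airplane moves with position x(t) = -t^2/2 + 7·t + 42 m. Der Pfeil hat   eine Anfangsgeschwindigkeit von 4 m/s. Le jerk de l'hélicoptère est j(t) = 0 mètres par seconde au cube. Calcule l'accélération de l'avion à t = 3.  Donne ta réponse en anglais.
We must differentiate our position equation x(t) = -t^2/2 + 7·t + 42 2 times. Taking d/dt of x(t), we find v(t) = 7 - t. Differentiating velocity, we get acceleration: a(t) = -1. Using a(t) = -1 and substituting t = 3, we find a = -1.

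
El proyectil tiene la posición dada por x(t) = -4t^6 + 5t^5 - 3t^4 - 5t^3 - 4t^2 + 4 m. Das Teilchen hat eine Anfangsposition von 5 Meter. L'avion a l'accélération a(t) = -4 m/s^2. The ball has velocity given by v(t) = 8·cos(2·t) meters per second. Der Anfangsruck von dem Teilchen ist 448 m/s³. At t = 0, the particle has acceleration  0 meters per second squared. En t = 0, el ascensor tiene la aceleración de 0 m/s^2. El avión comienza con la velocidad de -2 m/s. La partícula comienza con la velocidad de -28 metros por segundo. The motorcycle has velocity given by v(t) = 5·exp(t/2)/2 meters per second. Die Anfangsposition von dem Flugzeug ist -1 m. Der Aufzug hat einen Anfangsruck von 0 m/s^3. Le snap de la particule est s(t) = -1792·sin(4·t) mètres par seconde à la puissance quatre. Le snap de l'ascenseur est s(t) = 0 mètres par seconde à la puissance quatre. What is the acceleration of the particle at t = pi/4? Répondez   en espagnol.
Debemos encontrar la integral de nuestra ecuación del snap s(t) = -1792·sin(4·t) 2 veces. La integral del snap, con j(0) = 448, da la sacudida: j(t) = 448·cos(4·t). Integrando la sacudida y usando la condición inicial a(0) = 0, obtenemos a(t) = 112·sin(4·t). Usando a(t) = 112·sin(4·t) y sustituyendo t = pi/4, encontramos a = 0.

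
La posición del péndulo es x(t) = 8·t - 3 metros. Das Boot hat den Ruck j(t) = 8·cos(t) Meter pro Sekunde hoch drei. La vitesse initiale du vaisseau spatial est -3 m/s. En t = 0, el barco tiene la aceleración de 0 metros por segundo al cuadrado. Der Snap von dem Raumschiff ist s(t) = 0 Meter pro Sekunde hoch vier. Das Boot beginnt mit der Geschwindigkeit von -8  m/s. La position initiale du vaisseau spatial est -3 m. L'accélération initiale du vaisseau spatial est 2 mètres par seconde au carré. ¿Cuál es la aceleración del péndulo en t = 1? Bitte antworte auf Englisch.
To solve this, we need to take 2 derivatives of our position equation x(t) = 8·t - 3. Differentiating position, we get velocity: v(t) = 8. Differentiating velocity, we get acceleration: a(t) = 0. Using a(t) = 0 and substituting t = 1, we find a = 0.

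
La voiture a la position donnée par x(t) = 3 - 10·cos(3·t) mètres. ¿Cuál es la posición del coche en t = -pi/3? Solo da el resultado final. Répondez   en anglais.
The answer is 13.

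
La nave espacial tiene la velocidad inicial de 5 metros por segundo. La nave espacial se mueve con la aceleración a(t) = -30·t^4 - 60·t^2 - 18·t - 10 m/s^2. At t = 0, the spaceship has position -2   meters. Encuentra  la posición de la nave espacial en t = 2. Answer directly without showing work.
En t = 2, x = -180.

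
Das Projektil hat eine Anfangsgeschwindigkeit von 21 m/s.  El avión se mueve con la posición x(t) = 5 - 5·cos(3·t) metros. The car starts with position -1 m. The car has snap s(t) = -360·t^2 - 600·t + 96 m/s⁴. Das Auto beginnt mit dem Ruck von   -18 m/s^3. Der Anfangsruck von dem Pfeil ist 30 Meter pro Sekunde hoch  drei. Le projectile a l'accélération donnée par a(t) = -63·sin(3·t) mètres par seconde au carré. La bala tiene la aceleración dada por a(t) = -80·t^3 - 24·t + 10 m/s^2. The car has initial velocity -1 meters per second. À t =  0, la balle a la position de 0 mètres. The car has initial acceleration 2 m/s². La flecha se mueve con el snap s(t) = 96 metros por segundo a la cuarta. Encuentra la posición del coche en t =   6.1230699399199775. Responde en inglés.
We must find the antiderivative of our snap equation s(t) = -360·t^2 - 600·t + 96 4 times. Integrating snap and using the initial condition j(0) = -18, we get j(t) = -120·t^3 - 300·t^2 + 96·t - 18. Finding the antiderivative of j(t) and using a(0) = 2: a(t) = -30·t^4 - 100·t^3 + 48·t^2 - 18·t + 2. Integrating acceleration and using the initial condition v(0) = -1, we get v(t) = -6·t^5 - 25·t^4 + 16·t^3 - 9·t^2 + 2·t - 1. The antiderivative of velocity, with x(0) = -1, gives position: x(t) = -t^6 - 5·t^5 + 4·t^4 - 3·t^3 + t^2 - t - 1. We have position x(t) = -t^6 - 5·t^5 + 4·t^4 - 3·t^3 + t^2 - t - 1. Substituting t = 6.1230699399199775: x(6.1230699399199775) = -90770.7392894095.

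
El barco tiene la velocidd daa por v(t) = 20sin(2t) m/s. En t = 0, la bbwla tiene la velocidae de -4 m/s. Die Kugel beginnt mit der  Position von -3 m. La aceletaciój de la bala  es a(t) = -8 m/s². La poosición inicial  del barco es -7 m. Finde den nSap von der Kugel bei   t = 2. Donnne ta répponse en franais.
Pour résoudre ceci, nous devons prendre 2 dérivées de notre équation de l'accélération a(t) = -8. En dérivant l'accélération, nous obtenons le jerk: j(t) = 0. La dérivée du jerk donne le snap: s(t) = 0. En utilisant s(t) = 0 et en substituant t = 2, nous trouvons s = 0.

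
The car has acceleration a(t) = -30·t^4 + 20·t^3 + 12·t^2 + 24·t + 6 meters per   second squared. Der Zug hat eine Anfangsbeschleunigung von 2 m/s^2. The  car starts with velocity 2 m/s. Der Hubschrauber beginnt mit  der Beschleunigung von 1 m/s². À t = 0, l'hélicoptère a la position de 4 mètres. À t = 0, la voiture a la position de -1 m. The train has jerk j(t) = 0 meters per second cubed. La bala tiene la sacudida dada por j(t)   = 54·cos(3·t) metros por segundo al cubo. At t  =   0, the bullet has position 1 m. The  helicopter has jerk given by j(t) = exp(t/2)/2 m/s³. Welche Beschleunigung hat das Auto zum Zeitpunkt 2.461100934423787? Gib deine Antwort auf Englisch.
We have acceleration a(t) = -30·t^4 + 20·t^3 + 12·t^2 + 24·t + 6. Substituting t = 2.461100934423787: a(2.461100934423787) = -664.734662358514.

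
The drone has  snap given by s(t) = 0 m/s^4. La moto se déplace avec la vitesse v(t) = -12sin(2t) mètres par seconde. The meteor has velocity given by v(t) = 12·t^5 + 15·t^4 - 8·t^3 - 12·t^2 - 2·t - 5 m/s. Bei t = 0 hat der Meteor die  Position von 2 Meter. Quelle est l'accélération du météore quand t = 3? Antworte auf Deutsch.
Um dies zu lösen, müssen wir 1 Ableitung unserer Gleichung für die Geschwindigkeit v(t) = 12·t^5 + 15·t^4 - 8·t^3 - 12·t^2 - 2·t - 5 nehmen. Die Ableitung von der Geschwindigkeit ergibt die Beschleunigung: a(t) = 60·t^4 + 60·t^3 - 24·t^2 - 24·t - 2. Mit a(t) = 60·t^4 + 60·t^3 - 24·t^2 - 24·t - 2 und Einsetzen von t = 3, finden wir a = 6190.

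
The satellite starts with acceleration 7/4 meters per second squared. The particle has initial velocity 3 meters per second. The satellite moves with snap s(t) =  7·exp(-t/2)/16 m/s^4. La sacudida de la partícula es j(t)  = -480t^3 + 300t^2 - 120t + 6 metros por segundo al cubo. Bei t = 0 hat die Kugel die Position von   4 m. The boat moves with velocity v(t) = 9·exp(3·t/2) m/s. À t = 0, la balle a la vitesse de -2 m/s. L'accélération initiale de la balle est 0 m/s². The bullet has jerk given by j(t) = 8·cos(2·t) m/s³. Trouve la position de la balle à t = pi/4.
Pour résoudre ceci, nous devons prendre 3 primitives de notre équation du jerk j(t) = 8·cos(2·t). En intégrant le jerk et en utilisant la condition initiale a(0) = 0, nous obtenons a(t) = 4·sin(2·t). L'intégrale de l'accélération, avec v(0) = -2, donne la vitesse: v(t) = -2·cos(2·t). En intégrant la vitesse et en utilisant la condition initiale x(0) = 4, nous obtenons x(t) = 4 - sin(2·t). En utilisant x(t) = 4 - sin(2·t) et en substituant t = pi/4, nous trouvons x = 3.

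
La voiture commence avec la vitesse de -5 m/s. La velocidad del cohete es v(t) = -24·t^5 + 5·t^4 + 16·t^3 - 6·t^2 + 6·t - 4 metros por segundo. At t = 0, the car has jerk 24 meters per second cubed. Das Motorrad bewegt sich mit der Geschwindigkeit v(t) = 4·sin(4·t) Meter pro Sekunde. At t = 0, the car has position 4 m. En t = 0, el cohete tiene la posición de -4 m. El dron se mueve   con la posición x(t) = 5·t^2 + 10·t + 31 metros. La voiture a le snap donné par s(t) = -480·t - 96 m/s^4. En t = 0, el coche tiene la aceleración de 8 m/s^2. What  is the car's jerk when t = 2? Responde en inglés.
We must find the integral of our snap equation s(t) = -480·t - 96 1 time. The integral of snap is jerk. Using j(0) = 24, we get j(t) = -240·t^2 - 96·t + 24. We have jerk j(t) = -240·t^2 - 96·t + 24. Substituting t = 2: j(2) = -1128.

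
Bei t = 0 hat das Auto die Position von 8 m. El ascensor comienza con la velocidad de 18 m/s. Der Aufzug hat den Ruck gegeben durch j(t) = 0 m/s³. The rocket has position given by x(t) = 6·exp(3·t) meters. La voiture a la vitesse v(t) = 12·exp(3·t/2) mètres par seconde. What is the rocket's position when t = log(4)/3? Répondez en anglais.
Using x(t) = 6·exp(3·t) and substituting t = log(4)/3, we find x = 24.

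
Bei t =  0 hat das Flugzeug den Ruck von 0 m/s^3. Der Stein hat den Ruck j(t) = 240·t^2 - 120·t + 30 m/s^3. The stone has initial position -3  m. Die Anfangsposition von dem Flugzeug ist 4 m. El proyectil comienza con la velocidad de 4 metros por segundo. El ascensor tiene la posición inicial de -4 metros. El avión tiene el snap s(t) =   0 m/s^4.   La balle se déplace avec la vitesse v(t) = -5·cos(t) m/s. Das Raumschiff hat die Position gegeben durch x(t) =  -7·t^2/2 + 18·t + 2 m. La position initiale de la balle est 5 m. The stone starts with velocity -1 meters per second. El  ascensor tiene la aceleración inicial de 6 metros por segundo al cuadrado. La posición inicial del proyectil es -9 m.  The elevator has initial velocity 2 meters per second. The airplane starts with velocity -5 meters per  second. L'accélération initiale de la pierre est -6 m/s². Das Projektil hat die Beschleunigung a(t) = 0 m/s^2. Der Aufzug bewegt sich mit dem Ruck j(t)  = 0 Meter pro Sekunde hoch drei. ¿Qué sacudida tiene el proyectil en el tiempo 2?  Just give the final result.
La sacudida en t = 2 es j = 0.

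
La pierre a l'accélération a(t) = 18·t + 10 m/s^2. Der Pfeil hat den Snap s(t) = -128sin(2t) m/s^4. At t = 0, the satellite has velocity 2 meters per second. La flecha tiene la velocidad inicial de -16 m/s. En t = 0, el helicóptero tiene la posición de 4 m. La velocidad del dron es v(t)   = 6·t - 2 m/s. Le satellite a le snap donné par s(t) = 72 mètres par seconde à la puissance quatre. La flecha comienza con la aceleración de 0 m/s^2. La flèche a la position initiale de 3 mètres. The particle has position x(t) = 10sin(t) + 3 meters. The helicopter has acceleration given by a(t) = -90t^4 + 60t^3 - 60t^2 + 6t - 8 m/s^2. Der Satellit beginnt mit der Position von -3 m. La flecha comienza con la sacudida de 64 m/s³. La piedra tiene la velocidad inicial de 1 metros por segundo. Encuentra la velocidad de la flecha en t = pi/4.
Partiendo del snap s(t) = -128·sin(2·t), tomamos 3 integrales. Tomando ∫s(t)dt y aplicando j(0) = 64, encontramos j(t) = 64·cos(2·t). Tomando ∫j(t)dt y aplicando a(0) = 0, encontramos a(t) = 32·sin(2·t). Integrando la aceleración y usando la condición inicial v(0) = -16, obtenemos v(t) = -16·cos(2·t). De la ecuación de la velocidad v(t) = -16·cos(2·t), sustituimos t = pi/4 para obtener v = 0.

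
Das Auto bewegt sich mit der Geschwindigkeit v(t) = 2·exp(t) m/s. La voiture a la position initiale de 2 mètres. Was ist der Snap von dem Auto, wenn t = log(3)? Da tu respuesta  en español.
Para resolver esto, necesitamos tomar 3 derivadas de nuestra ecuación de la velocidad v(t) = 2·exp(t). Tomando d/dt de v(t), encontramos a(t) = 2·exp(t). Tomando d/dt de a(t), encontramos j(t) = 2·exp(t). La derivada de la sacudida da el snap: s(t) = 2·exp(t). Usando s(t) = 2·exp(t) y sustituyendo t = log(3), encontramos s = 6.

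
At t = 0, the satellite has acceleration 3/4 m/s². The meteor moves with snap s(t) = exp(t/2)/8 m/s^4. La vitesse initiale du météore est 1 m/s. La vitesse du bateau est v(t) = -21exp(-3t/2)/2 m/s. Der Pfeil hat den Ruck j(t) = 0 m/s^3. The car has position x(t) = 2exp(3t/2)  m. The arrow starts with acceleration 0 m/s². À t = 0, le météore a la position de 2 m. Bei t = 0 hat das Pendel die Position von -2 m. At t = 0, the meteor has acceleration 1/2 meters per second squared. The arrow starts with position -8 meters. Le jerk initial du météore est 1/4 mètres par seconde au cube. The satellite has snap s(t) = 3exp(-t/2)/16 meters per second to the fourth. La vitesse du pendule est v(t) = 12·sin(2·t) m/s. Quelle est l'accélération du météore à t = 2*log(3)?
Pour résoudre ceci, nous devons prendre 2 intégrales de notre équation du snap s(t) = exp(t/2)/8. L'intégrale du snap est le jerk. En utilisant j(0) = 1/4, nous obtenons j(t) = exp(t/2)/4. En prenant ∫j(t)dt et en appliquant a(0) = 1/2, nous trouvons a(t) = exp(t/2)/2. De l'équation de l'accélération a(t) = exp(t/2)/2, nous substituons t = 2*log(3) pour obtenir a = 3/2.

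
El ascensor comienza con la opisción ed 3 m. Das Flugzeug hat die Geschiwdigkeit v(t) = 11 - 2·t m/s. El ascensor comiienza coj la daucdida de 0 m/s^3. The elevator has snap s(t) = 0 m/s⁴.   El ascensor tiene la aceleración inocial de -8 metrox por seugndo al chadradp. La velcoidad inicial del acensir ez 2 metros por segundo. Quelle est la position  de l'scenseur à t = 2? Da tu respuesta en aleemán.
Wir müssen unsere Gleichung für den Snap s(t) = 0 4-mal integrieren. Das Integral von dem Snap, mit j(0) = 0, ergibt den Ruck: j(t) = 0. Die Stammfunktion von dem Ruck, mit a(0) = -8, ergibt die Beschleunigung: a(t) = -8. Durch Integration von der Beschleunigung und Verwendung der Anfangsbedingung v(0) = 2, erhalten wir v(t) = 2 - 8·t. Das Integral von der Geschwindigkeit ist die Position. Mit x(0) = 3 erhalten wir x(t) = -4·t^2 + 2·t + 3. Aus der Gleichung für die Position x(t) = -4·t^2 + 2·t + 3, setzen wir t = 2 ein und erhalten x = -9.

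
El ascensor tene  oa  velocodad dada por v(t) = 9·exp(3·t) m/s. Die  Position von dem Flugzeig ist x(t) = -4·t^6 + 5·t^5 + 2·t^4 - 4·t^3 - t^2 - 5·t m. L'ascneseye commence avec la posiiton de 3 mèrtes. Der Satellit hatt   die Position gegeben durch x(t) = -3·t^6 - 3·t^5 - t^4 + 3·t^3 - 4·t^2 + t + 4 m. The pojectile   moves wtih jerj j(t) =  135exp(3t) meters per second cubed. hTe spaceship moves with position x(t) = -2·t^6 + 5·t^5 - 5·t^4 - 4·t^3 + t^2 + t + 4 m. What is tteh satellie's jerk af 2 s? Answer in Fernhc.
Pour résoudre ceci, nous devons prendre 3 dérivées de notre équation de la position x(t) = -3·t^6 - 3·t^5 - t^4 + 3·t^3 - 4·t^2 + t + 4. En dérivant la position, nous obtenons la vitesse: v(t) = -18·t^5 - 15·t^4 - 4·t^3 + 9·t^2 - 8·t + 1. La dérivée de la vitesse donne l'accélération: a(t) = -90·t^4 - 60·t^3 - 12·t^2 + 18·t - 8. La dérivée de l'accélération donne le jerk: j(t) = -360·t^3 - 180·t^2 - 24·t + 18. Nous avons le jerk j(t) = -360·t^3 - 180·t^2 - 24·t + 18. En substituant t = 2: j(2) = -3630.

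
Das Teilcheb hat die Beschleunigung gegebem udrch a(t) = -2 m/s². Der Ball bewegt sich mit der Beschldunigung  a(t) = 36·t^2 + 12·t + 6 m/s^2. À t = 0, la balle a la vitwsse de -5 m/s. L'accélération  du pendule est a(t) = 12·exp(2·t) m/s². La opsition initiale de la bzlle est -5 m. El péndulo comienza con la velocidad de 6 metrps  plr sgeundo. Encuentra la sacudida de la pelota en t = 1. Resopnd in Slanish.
Partiendo de la aceleración a(t) = 36·t^2 + 12·t + 6, tomamos 1 derivada. La derivada de la aceleración da la sacudida: j(t) = 72·t + 12. Tenemos la sacudida j(t) = 72·t + 12. Sustituyendo t = 1: j(1) = 84.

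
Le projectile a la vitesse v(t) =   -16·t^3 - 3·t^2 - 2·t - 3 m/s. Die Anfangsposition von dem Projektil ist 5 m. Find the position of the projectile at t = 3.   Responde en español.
Necesitamos integrar nuestra ecuación de la velocidad v(t) = -16·t^3 - 3·t^2 - 2·t - 3 1 vez. La integral de la velocidad, con x(0) = 5, da la posición: x(t) = -4·t^4 - t^3 - t^2 - 3·t + 5. Tenemos la posición x(t) = -4·t^4 - t^3 - t^2 - 3·t + 5. Sustituyendo t = 3: x(3) = -364.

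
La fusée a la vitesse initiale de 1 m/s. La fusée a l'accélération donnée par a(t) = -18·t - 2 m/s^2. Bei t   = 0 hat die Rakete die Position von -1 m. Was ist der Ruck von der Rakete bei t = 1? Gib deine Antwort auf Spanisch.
Para resolver esto, necesitamos tomar 1 derivada de nuestra ecuación de la aceleración a(t) = -18·t - 2. Tomando d/dt de a(t), encontramos j(t) = -18. De la ecuación de la sacudida j(t) = -18, sustituimos t = 1 para obtener j = -18.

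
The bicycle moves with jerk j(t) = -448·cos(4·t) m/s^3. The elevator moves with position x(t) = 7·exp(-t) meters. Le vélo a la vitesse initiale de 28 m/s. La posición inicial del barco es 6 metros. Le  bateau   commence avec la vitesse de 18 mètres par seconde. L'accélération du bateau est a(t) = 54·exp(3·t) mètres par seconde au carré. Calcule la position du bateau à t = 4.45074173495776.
Nous devons trouver la primitive de notre équation de l'accélération a(t) = 54·exp(3·t) 2 fois. L'intégrale de l'accélération est la vitesse. En utilisant v(0) = 18, nous obtenons v(t) = 18·exp(3·t). L'intégrale de la vitesse, avec x(0) = 6, donne la position: x(t) = 6·exp(3·t). En utilisant x(t) = 6·exp(3·t) et en substituant t = 4.45074173495776, nous trouvons x = 3775278.35398305.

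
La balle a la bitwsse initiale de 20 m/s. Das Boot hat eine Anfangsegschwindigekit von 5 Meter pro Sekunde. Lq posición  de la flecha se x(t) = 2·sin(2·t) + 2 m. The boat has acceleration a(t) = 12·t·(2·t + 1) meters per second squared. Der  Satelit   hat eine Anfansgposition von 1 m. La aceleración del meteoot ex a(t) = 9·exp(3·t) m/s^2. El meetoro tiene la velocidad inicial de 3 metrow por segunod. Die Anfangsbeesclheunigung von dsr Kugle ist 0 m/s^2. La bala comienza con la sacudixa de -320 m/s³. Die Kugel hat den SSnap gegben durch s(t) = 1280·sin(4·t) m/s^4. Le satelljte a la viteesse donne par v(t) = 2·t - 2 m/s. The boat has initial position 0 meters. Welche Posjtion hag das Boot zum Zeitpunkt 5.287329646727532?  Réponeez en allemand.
Wir müssen das Integral unserer Gleichung für die Beschleunigung a(t) = 12·t·(2·t + 1) 2-mal finden. Mit ∫a(t)dt und Anwendung von v(0) = 5, finden wir v(t) = 8·t^3 + 6·t^2 + 5. Die Stammfunktion von der Geschwindigkeit ist die Position. Mit x(0) = 0 erhalten wir x(t) = 2·t^4 + 2·t^3 + 5·t. Wir haben die Position x(t) = 2·t^4 + 2·t^3 + 5·t. Durch Einsetzen von t = 5.287329646727532: x(5.287329646727532) = 1885.11992236158.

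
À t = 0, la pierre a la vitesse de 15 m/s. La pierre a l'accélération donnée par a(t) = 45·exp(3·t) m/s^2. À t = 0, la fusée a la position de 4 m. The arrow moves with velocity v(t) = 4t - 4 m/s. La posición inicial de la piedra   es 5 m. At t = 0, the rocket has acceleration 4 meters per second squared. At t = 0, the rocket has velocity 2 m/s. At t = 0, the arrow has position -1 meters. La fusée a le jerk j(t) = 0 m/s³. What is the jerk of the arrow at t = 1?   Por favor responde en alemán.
Um dies zu lösen, müssen wir 2 Ableitungen unserer Gleichung für die Geschwindigkeit v(t) = 4·t - 4 nehmen. Die Ableitung von der Geschwindigkeit ergibt die Beschleunigung: a(t) = 4. Die Ableitung von der Beschleunigung ergibt den Ruck: j(t) = 0. Aus der Gleichung für den Ruck j(t) = 0, setzen wir t = 1 ein und erhalten j = 0.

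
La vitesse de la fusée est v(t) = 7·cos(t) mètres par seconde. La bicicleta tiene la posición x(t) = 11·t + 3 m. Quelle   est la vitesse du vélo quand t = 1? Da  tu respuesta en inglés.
We must differentiate our position equation x(t) = 11·t + 3 1 time. The derivative of position gives velocity: v(t) = 11. Using v(t) = 11 and substituting t = 1, we find v = 11.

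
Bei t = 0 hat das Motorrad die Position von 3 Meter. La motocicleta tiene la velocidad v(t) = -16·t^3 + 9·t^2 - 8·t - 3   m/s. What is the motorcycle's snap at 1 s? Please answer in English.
Starting from velocity v(t) = -16·t^3 + 9·t^2 - 8·t - 3, we take 3 derivatives. Taking d/dt of v(t), we find a(t) = -48·t^2 + 18·t - 8. Differentiating acceleration, we get jerk: j(t) = 18 - 96·t. The derivative of jerk gives snap: s(t) = -96. From the given snap equation s(t) = -96, we substitute t = 1 to get s = -96.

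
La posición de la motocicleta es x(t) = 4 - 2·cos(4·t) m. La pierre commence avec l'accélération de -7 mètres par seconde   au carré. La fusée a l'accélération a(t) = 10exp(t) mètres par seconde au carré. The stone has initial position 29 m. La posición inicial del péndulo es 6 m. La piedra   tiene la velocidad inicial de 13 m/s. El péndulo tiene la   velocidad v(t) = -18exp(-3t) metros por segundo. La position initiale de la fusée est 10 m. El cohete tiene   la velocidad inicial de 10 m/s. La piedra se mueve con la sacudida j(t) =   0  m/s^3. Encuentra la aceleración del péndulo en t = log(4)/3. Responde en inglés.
To solve this, we need to take 1 derivative of our velocity equation v(t) = -18·exp(-3·t). The derivative of velocity gives acceleration: a(t) = 54·exp(-3·t). Using a(t) = 54·exp(-3·t) and substituting t = log(4)/3, we find a = 27/2.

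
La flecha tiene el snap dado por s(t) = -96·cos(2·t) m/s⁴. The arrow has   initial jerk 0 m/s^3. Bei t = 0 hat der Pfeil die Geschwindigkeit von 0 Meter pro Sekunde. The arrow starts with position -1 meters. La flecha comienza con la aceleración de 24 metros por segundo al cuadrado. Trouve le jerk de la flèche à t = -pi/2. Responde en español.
Para resolver esto, necesitamos tomar 1 integral de nuestra ecuación del snap s(t) = -96·cos(2·t). La antiderivada del snap, con j(0) = 0, da la sacudida: j(t) = -48·sin(2·t). Tenemos la sacudida j(t) = -48·sin(2·t). Sustituyendo t = -pi/2: j(-pi/2) = 0.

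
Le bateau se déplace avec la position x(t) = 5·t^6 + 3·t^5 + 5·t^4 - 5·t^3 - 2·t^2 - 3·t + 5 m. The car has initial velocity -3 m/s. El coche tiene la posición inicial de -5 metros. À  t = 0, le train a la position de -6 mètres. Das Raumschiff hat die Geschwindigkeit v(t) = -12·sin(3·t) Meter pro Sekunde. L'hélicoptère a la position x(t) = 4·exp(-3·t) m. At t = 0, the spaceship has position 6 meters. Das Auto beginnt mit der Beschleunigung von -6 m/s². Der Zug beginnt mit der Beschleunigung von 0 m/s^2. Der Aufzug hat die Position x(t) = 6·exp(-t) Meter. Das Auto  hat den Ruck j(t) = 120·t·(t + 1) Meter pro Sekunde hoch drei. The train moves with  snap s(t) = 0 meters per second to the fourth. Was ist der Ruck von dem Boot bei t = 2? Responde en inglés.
Starting from position x(t) = 5·t^6 + 3·t^5 + 5·t^4 - 5·t^3 - 2·t^2 - 3·t + 5, we take 3 derivatives. The derivative of position gives velocity: v(t) = 30·t^5 + 15·t^4 + 20·t^3 - 15·t^2 - 4·t - 3. The derivative of velocity gives acceleration: a(t) = 150·t^4 + 60·t^3 + 60·t^2 - 30·t - 4. The derivative of acceleration gives jerk: j(t) = 600·t^3 + 180·t^2 + 120·t - 30. We have jerk j(t) = 600·t^3 + 180·t^2 + 120·t - 30. Substituting t = 2: j(2) = 5730.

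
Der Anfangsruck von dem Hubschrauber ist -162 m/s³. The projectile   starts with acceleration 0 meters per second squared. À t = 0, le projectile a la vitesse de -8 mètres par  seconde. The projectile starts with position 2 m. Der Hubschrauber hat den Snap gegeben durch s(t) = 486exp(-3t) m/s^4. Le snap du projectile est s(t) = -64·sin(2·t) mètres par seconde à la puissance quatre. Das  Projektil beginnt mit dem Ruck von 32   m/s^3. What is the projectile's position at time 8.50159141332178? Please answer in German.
Wir müssen unsere Gleichung für den Snap s(t) = -64·sin(2·t) 4-mal integrieren. Das Integral von dem Snap ist der Ruck. Mit j(0) = 32 erhalten wir j(t) = 32·cos(2·t). Durch Integration von dem Ruck und Verwendung der Anfangsbedingung a(0) = 0, erhalten wir a(t) = 16·sin(2·t). Die Stammfunktion von der Beschleunigung ist die Geschwindigkeit. Mit v(0) = -8 erhalten wir v(t) = -8·cos(2·t). Die Stammfunktion von der Geschwindigkeit ist die Position. Mit x(0) = 2 erhalten wir x(t) = 2 - 4·sin(2·t). Wir haben die Position x(t) = 2 - 4·sin(2·t). Durch Einsetzen von t = 8.50159141332178: x(8.50159141332178) = 5.84907367178031.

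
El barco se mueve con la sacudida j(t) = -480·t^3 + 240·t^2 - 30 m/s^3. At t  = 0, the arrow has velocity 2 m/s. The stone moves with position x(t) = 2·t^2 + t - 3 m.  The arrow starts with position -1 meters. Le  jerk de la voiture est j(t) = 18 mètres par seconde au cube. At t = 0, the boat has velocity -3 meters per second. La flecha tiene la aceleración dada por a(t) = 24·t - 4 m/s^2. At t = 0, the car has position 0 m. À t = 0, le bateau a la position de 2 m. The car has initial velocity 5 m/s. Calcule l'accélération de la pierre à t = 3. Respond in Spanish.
Para resolver esto, necesitamos tomar 2 derivadas de nuestra ecuación de la posición x(t) = 2·t^2 + t - 3. Derivando la posición, obtenemos la velocidad: v(t) = 4·t + 1. Derivando la velocidad, obtenemos la aceleración: a(t) = 4. De la ecuación de la aceleración a(t) = 4, sustituimos t = 3 para obtener a = 4.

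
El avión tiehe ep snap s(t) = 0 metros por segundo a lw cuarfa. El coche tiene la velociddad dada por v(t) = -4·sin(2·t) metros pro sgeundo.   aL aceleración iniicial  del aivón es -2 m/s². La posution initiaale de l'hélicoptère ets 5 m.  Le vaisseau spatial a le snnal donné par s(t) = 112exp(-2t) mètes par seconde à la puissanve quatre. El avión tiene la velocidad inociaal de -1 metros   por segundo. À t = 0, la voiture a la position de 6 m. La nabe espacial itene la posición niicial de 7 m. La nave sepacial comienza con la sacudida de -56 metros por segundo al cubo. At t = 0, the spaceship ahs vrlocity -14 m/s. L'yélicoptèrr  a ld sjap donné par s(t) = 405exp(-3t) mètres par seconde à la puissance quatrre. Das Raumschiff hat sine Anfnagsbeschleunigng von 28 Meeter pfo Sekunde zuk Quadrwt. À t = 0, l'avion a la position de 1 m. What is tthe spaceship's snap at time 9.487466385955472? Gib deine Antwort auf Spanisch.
De la ecuación del snap s(t) = 112·exp(-2·t), sustituimos t = 9.487466385955472 para obtener s = 6.43442029242287E-7.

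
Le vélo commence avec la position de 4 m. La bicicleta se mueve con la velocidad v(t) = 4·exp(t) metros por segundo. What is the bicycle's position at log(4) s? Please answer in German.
Ausgehend von der Geschwindigkeit v(t) = 4·exp(t), nehmen wir 1 Integral. Das Integral von der Geschwindigkeit ist die Position. Mit x(0) = 4 erhalten wir x(t) = 4·exp(t). Mit x(t) = 4·exp(t) und Einsetzen von t = log(4), finden wir x = 16.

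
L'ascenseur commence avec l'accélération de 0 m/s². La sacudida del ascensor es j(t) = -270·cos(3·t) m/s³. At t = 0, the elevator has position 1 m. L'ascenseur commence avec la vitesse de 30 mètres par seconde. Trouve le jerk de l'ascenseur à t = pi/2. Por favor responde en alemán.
Mit j(t) = -270·cos(3·t) und Einsetzen von t = pi/2, finden wir j = 0.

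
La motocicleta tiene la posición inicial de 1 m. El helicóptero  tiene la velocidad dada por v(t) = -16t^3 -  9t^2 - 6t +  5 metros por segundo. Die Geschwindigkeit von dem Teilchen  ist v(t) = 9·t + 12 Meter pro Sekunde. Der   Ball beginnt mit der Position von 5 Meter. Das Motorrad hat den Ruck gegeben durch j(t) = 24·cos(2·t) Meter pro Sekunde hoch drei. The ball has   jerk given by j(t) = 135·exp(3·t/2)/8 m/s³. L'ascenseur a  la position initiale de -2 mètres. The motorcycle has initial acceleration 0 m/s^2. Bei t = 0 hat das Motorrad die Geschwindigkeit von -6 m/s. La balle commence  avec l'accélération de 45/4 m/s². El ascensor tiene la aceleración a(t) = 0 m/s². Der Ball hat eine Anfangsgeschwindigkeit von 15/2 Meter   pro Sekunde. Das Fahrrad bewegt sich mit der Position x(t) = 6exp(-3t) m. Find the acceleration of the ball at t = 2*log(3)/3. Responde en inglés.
To solve this, we need to take 1 antiderivative of our jerk equation j(t) = 135·exp(3·t/2)/8. The integral of jerk, with a(0) = 45/4, gives acceleration: a(t) = 45·exp(3·t/2)/4. From the given acceleration equation a(t) = 45·exp(3·t/2)/4, we substitute t = 2*log(3)/3 to get a = 135/4.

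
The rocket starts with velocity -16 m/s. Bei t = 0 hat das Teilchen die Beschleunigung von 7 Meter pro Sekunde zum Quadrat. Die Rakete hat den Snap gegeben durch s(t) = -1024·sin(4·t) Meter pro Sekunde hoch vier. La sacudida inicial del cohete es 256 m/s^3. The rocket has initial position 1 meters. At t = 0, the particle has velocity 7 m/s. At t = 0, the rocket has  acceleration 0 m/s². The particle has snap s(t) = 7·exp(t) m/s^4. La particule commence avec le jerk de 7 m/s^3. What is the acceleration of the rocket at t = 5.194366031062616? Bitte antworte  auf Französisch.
En partant du snap s(t) = -1024·sin(4·t), nous prenons 2 primitives. L'intégrale du snap est le jerk. En utilisant j(0) = 256, nous obtenons j(t) = 256·cos(4·t). En prenant ∫j(t)dt et en appliquant a(0) = 0, nous trouvons a(t) = 64·sin(4·t). Nous avons l'accélération a(t) = 64·sin(4·t). En substituant t = 5.194366031062616: a(5.194366031062616) = 59.9622611637463.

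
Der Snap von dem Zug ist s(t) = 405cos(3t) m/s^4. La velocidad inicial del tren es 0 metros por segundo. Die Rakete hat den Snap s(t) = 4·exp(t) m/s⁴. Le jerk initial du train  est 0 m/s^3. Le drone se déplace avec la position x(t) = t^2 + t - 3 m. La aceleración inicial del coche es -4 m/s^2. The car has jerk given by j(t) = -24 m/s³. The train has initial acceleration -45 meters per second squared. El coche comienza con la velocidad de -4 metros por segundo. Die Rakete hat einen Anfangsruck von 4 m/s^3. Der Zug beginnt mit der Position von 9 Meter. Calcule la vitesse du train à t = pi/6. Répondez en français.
Nous devons intégrer notre équation du snap s(t) = 405·cos(3·t) 3 fois. La primitive du snap est le jerk. En utilisant j(0) = 0, nous obtenons j(t) = 135·sin(3·t). L'intégrale du jerk est l'accélération. En utilisant a(0) = -45, nous obtenons a(t) = -45·cos(3·t). L'intégrale de l'accélération est la vitesse. En utilisant v(0) = 0, nous obtenons v(t) = -15·sin(3·t). En utilisant v(t) = -15·sin(3·t) et en substituant t = pi/6, nous trouvons v = -15.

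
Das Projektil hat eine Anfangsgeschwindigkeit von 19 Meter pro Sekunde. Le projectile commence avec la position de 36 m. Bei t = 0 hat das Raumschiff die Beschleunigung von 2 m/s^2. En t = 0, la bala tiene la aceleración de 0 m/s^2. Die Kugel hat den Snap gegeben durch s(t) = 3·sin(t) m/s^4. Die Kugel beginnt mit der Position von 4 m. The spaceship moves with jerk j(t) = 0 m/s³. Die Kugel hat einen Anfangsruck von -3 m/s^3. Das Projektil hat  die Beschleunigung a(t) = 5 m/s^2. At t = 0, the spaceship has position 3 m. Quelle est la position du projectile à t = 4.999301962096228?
Nous devons intégrer notre équation de l'accélération a(t) = 5 2 fois. La primitive de l'accélération, avec v(0) = 19, donne la vitesse: v(t) = 5·t + 19. En prenant ∫v(t)dt et en appliquant x(0) = 36, nous trouvons x(t) = 5·t^2/2 + 19·t + 36. Nous avons la position x(t) = 5·t^2/2 + 19·t + 36. En substituant t = 4.999301962096228: x(4.999301962096228) = 193.469287550376.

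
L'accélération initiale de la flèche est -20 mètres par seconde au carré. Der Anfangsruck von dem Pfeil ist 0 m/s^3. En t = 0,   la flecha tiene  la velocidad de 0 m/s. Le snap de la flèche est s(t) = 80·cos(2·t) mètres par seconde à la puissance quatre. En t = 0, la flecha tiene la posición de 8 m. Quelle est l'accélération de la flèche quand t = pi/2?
En partant du snap s(t) = 80·cos(2·t), nous prenons 2 primitives. En prenant ∫s(t)dt et en appliquant j(0) = 0, nous trouvons j(t) = 40·sin(2·t). La primitive du jerk est l'accélération. En utilisant a(0) = -20, nous obtenons a(t) = -20·cos(2·t). Nous avons l'accélération a(t) = -20·cos(2·t). En substituant t = pi/2: a(pi/2) = 20.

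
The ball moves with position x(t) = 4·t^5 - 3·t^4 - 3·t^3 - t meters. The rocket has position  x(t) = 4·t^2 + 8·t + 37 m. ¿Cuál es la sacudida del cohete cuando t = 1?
Debemos derivar nuestra ecuación de la posición x(t) = 4·t^2 + 8·t + 37 3 veces. Tomando d/dt de x(t), encontramos v(t) = 8·t + 8. Derivando la velocidad, obtenemos la aceleración: a(t) = 8. Tomando d/dt de a(t), encontramos j(t) = 0. Usando j(t) = 0 y sustituyendo t = 1, encontramos j = 0.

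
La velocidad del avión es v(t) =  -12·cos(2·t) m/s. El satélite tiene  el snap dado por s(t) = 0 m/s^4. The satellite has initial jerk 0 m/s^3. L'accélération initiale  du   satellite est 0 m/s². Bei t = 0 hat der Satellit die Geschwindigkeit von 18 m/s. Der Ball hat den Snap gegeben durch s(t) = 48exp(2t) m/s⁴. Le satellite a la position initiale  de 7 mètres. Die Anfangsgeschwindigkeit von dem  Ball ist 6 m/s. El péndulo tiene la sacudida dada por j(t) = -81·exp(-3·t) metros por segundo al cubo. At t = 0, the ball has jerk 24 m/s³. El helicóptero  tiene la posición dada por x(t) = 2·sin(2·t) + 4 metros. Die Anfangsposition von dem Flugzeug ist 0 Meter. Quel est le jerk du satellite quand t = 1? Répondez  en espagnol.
Para resolver esto, necesitamos tomar 1 integral de nuestra ecuación del snap s(t) = 0. Integrando el snap y usando la condición inicial j(0) = 0, obtenemos j(t) = 0. Tenemos la sacudida j(t) = 0. Sustituyendo t = 1: j(1) = 0.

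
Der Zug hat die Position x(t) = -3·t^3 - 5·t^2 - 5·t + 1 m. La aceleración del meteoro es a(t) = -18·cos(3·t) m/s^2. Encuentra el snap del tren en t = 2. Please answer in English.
To solve this, we need to take 4 derivatives of our position equation x(t) = -3·t^3 - 5·t^2 - 5·t + 1. Differentiating position, we get velocity: v(t) = -9·t^2 - 10·t - 5. Differentiating velocity, we get acceleration: a(t) = -18·t - 10. Taking d/dt of a(t), we find j(t) = -18. Taking d/dt of j(t), we find s(t) = 0. We have snap s(t) = 0. Substituting t = 2: s(2) = 0.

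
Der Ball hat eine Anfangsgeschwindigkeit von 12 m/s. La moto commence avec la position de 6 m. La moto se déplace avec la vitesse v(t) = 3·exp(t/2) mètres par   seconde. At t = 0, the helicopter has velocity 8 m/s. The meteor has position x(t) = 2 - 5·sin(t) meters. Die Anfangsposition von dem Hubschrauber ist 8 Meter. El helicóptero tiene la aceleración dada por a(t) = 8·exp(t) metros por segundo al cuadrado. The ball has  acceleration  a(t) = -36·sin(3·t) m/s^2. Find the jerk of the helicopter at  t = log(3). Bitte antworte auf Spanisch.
Debemos derivar nuestra ecuación de la aceleración a(t) = 8·exp(t) 1 vez. La derivada de la aceleración da la sacudida: j(t) = 8·exp(t). Usando j(t) = 8·exp(t) y sustituyendo t = log(3), encontramos j = 24.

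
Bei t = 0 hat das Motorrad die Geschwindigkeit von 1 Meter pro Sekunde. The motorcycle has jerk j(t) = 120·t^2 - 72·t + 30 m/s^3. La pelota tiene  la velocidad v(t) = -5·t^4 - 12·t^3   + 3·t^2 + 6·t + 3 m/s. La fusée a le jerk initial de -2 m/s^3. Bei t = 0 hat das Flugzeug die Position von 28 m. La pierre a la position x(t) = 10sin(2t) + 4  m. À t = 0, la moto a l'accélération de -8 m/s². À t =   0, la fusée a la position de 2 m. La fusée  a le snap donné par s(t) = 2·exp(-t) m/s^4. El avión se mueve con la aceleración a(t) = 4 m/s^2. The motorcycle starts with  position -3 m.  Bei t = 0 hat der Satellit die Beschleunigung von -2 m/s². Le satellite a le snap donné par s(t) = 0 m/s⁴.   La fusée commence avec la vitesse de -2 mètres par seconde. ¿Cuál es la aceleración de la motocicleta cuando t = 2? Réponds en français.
Nous devons trouver l'intégrale de notre équation du jerk j(t) = 120·t^2 - 72·t + 30 1 fois. En intégrant le jerk et en utilisant la condition initiale a(0) = -8, nous obtenons a(t) = 40·t^3 - 36·t^2 + 30·t - 8. Nous avons l'accélération a(t) = 40·t^3 - 36·t^2 + 30·t - 8. En substituant t = 2: a(2) = 228.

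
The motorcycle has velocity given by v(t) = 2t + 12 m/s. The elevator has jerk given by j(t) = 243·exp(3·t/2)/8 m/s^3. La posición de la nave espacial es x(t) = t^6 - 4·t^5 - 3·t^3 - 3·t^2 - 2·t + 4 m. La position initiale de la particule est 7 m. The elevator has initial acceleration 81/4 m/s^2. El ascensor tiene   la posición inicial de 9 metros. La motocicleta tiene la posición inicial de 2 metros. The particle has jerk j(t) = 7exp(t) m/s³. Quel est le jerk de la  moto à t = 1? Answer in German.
Um dies zu lösen, müssen wir 2 Ableitungen unserer Gleichung für die Geschwindigkeit v(t) = 2·t + 12 nehmen. Mit d/dt von v(t) finden wir a(t) = 2. Mit d/dt von a(t) finden wir j(t) = 0. Mit j(t) = 0 und Einsetzen von t = 1, finden wir j = 0.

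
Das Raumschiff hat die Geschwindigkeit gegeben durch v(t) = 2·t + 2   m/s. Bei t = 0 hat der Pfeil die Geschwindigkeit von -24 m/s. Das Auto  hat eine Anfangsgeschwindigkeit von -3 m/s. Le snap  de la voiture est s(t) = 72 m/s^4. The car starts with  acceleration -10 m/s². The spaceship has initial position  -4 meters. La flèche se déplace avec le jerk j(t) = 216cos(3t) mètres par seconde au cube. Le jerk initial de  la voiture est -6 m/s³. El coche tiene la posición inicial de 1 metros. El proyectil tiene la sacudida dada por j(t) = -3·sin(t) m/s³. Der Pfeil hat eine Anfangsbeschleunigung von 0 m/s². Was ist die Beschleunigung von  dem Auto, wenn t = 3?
Wir müssen die Stammfunktion unserer Gleichung für den Snap s(t) = 72 2-mal finden. Die Stammfunktion von dem Snap, mit j(0) = -6, ergibt den Ruck: j(t) = 72·t - 6. Das Integral von dem Ruck ist die Beschleunigung. Mit a(0) = -10 erhalten wir a(t) = 36·t^2 - 6·t - 10. Mit a(t) = 36·t^2 - 6·t - 10 und Einsetzen von t = 3, finden wir a = 296.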